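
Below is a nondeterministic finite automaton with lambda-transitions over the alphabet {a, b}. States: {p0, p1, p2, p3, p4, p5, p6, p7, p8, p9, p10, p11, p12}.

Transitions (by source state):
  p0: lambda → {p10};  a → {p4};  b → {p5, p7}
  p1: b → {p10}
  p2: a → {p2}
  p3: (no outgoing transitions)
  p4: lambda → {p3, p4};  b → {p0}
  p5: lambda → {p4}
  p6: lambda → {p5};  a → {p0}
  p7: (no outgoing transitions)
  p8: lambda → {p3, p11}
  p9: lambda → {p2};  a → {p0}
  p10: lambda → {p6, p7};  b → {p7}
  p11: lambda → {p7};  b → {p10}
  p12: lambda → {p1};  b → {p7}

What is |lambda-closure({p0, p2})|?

Start with {p0, p2}.
From p0 via lambda: add p10.
From p10 via lambda: add p6, p7.
From p6 via lambda: add p5.
From p5 via lambda: add p4.
From p4 via lambda: add p3.
lambda-closure = {p0, p2, p3, p4, p5, p6, p7, p10}, which has 8 states.

8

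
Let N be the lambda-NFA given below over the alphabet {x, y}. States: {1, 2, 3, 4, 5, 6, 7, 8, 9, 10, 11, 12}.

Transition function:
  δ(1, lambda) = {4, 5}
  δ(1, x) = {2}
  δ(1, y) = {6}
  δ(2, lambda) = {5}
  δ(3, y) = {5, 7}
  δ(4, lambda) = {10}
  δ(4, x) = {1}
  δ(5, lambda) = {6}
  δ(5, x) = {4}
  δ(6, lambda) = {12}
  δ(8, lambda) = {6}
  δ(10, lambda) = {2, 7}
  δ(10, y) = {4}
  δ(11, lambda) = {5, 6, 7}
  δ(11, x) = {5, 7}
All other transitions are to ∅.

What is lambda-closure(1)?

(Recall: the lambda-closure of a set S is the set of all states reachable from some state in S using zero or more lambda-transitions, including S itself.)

{1, 2, 4, 5, 6, 7, 10, 12}

Start with {1}.
From 1 via lambda: add 4, 5.
From 4 via lambda: add 10.
From 5 via lambda: add 6.
From 6 via lambda: add 12.
From 10 via lambda: add 2, 7.
No new states can be added; the closed set is {1, 2, 4, 5, 6, 7, 10, 12}.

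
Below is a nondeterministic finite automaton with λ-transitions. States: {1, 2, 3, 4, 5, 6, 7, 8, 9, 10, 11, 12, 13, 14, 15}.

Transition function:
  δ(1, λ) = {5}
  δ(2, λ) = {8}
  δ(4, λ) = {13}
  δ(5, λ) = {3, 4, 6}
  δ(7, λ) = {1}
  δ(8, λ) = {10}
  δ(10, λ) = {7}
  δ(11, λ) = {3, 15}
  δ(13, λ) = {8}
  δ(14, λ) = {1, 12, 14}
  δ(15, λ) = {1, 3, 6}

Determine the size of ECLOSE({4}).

9

Start with {4}.
From 4 via λ: add 13.
From 13 via λ: add 8.
From 8 via λ: add 10.
From 10 via λ: add 7.
From 7 via λ: add 1.
From 1 via λ: add 5.
From 5 via λ: add 3, 6.
λ-closure = {1, 3, 4, 5, 6, 7, 8, 10, 13}, which has 9 states.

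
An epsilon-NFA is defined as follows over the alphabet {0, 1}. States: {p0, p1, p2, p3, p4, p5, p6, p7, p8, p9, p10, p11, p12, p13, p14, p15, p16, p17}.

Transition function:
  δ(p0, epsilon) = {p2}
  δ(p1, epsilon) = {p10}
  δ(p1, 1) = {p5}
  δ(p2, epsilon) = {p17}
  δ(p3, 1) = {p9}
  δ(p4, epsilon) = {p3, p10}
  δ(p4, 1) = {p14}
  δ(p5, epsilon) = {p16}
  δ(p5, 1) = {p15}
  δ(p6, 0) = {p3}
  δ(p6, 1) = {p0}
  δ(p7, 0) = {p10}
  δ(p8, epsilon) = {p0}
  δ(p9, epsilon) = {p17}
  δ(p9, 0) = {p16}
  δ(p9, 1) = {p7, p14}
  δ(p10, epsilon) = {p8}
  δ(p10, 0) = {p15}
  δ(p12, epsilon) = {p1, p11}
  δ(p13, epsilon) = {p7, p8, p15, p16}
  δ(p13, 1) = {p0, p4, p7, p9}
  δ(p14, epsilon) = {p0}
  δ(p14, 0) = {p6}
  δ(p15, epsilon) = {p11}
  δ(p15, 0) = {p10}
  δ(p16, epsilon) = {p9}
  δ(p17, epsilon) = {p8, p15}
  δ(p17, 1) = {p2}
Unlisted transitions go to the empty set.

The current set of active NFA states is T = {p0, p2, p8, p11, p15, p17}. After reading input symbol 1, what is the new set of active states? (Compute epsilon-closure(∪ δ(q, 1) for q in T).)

p17 on 1 → {p2}.
No 1-transition from p0, p2, p8, p11, p15.
Union after reading 1: {p2}.
Now take the epsilon-closure:
From p2 via epsilon: add p17.
From p17 via epsilon: add p8, p15.
From p8 via epsilon: add p0.
From p15 via epsilon: add p11.
No new states can be added; the closed set is {p0, p2, p8, p11, p15, p17}.

{p0, p2, p8, p11, p15, p17}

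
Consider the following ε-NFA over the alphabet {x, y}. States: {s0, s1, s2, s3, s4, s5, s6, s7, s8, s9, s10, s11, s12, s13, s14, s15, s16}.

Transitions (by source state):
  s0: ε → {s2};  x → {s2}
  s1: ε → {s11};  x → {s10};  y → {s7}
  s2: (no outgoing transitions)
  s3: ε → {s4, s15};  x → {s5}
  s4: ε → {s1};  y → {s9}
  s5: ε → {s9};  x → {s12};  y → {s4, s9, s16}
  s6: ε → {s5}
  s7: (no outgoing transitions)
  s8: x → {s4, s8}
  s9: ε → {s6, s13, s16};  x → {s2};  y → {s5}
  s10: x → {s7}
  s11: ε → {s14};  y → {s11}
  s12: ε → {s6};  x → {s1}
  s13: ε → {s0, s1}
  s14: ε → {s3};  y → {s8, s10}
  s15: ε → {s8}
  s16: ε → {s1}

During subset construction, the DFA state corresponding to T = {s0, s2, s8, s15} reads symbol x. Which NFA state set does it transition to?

{s1, s2, s3, s4, s8, s11, s14, s15}

s0 on x → {s2}.
s8 on x → {s4, s8}.
No x-transition from s2, s15.
Union after reading x: {s2, s4, s8}.
Now take the ε-closure:
From s4 via ε: add s1.
From s1 via ε: add s11.
From s11 via ε: add s14.
From s14 via ε: add s3.
From s3 via ε: add s15.
No new states can be added; the closed set is {s1, s2, s3, s4, s8, s11, s14, s15}.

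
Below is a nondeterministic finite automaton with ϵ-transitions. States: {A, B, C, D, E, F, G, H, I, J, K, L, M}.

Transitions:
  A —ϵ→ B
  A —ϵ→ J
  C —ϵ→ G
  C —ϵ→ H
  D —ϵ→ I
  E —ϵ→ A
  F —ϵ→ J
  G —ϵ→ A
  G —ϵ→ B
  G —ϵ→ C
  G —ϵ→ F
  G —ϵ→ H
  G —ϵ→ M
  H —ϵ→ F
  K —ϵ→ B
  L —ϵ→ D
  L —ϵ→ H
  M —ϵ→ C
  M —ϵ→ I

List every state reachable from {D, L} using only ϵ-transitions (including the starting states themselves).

{D, F, H, I, J, L}

Start with {D, L}.
From D via ϵ: add I.
From L via ϵ: add H.
From H via ϵ: add F.
From F via ϵ: add J.
No new states can be added; the closed set is {D, F, H, I, J, L}.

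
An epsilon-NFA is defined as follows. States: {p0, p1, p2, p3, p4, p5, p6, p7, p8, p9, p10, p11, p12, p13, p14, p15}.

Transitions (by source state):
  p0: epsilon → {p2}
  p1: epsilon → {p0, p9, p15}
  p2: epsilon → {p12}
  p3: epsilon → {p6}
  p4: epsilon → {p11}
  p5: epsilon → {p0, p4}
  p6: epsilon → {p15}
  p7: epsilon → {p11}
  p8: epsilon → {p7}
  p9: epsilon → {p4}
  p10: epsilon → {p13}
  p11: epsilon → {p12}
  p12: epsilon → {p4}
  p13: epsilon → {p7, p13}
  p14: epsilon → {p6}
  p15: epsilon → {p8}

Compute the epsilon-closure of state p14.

Start with {p14}.
From p14 via epsilon: add p6.
From p6 via epsilon: add p15.
From p15 via epsilon: add p8.
From p8 via epsilon: add p7.
From p7 via epsilon: add p11.
From p11 via epsilon: add p12.
From p12 via epsilon: add p4.
No new states can be added; the closed set is {p4, p6, p7, p8, p11, p12, p14, p15}.

{p4, p6, p7, p8, p11, p12, p14, p15}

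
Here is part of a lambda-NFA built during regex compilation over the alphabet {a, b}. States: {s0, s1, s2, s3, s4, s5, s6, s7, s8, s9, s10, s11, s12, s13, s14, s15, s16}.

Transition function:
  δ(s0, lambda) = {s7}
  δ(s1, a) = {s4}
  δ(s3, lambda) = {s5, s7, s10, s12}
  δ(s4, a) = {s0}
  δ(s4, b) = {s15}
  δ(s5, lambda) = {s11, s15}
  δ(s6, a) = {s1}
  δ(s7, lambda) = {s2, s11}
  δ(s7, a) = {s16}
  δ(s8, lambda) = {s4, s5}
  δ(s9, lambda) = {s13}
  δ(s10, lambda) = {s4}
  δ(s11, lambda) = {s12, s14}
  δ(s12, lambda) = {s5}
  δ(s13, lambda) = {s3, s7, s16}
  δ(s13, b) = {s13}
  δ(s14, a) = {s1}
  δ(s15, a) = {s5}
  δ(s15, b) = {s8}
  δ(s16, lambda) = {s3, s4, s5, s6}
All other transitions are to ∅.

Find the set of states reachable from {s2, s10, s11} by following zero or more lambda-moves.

Start with {s2, s10, s11}.
From s10 via lambda: add s4.
From s11 via lambda: add s12, s14.
From s12 via lambda: add s5.
From s5 via lambda: add s15.
No new states can be added; the closed set is {s2, s4, s5, s10, s11, s12, s14, s15}.

{s2, s4, s5, s10, s11, s12, s14, s15}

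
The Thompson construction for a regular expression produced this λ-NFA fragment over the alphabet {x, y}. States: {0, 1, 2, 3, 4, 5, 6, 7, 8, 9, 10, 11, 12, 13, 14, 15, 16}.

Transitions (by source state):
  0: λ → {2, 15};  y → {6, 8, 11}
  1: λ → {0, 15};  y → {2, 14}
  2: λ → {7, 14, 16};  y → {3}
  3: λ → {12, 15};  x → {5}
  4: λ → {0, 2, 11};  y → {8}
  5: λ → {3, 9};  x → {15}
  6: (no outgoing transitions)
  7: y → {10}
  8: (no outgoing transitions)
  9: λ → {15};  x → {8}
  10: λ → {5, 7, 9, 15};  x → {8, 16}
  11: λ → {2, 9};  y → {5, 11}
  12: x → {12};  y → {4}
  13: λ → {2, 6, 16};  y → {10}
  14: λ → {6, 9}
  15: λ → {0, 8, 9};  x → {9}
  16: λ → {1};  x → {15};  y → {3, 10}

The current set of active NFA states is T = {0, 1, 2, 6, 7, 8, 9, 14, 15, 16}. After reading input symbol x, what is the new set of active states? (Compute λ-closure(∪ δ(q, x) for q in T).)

9 on x → {8}.
15 on x → {9}.
16 on x → {15}.
No x-transition from 0, 1, 2, 6, 7, 8, 14.
Union after reading x: {8, 9, 15}.
Now take the λ-closure:
From 15 via λ: add 0.
From 0 via λ: add 2.
From 2 via λ: add 7, 14, 16.
From 14 via λ: add 6.
From 16 via λ: add 1.
No new states can be added; the closed set is {0, 1, 2, 6, 7, 8, 9, 14, 15, 16}.

{0, 1, 2, 6, 7, 8, 9, 14, 15, 16}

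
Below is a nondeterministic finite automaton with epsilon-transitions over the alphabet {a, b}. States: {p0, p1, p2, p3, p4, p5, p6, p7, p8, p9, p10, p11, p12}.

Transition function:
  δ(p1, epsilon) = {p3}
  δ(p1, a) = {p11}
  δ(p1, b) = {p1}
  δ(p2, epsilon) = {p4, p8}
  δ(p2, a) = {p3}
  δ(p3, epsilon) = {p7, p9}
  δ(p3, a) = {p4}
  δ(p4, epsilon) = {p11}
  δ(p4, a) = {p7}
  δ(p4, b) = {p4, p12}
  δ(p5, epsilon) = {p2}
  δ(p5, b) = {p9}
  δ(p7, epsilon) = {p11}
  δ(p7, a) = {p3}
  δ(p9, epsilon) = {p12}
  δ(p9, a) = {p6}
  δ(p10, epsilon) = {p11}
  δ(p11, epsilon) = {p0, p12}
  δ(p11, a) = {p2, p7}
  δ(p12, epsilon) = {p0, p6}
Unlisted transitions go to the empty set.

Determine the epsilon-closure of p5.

Start with {p5}.
From p5 via epsilon: add p2.
From p2 via epsilon: add p4, p8.
From p4 via epsilon: add p11.
From p11 via epsilon: add p0, p12.
From p12 via epsilon: add p6.
No new states can be added; the closed set is {p0, p2, p4, p5, p6, p8, p11, p12}.

{p0, p2, p4, p5, p6, p8, p11, p12}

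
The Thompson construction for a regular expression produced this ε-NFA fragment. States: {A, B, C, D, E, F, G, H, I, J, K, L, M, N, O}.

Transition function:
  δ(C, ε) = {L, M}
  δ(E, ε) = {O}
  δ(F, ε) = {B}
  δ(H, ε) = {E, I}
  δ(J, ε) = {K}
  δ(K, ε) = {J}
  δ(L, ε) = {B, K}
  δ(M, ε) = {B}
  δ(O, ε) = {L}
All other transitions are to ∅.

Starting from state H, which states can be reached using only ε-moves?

Start with {H}.
From H via ε: add E, I.
From E via ε: add O.
From O via ε: add L.
From L via ε: add B, K.
From K via ε: add J.
No new states can be added; the closed set is {B, E, H, I, J, K, L, O}.

{B, E, H, I, J, K, L, O}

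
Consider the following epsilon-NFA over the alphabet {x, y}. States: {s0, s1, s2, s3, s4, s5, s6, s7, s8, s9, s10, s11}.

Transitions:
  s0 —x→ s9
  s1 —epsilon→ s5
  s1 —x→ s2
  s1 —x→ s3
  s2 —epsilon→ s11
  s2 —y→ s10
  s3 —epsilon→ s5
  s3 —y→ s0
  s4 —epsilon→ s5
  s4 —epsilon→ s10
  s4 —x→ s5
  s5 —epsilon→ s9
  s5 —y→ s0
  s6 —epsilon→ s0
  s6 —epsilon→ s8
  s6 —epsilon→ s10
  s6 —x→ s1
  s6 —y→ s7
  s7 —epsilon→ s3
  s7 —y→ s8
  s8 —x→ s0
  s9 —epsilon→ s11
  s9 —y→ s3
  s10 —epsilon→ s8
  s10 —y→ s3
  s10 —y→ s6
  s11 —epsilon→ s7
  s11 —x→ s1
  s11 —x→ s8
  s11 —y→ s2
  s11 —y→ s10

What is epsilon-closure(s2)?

{s2, s3, s5, s7, s9, s11}

Start with {s2}.
From s2 via epsilon: add s11.
From s11 via epsilon: add s7.
From s7 via epsilon: add s3.
From s3 via epsilon: add s5.
From s5 via epsilon: add s9.
No new states can be added; the closed set is {s2, s3, s5, s7, s9, s11}.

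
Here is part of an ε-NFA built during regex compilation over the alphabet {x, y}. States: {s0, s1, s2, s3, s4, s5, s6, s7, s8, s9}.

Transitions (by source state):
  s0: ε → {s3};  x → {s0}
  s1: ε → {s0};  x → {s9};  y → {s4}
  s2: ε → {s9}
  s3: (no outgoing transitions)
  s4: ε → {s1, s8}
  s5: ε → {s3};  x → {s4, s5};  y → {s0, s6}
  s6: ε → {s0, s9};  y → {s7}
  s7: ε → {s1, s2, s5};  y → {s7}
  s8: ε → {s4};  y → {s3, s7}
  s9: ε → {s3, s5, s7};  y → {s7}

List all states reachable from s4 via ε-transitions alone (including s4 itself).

{s0, s1, s3, s4, s8}

Start with {s4}.
From s4 via ε: add s1, s8.
From s1 via ε: add s0.
From s0 via ε: add s3.
No new states can be added; the closed set is {s0, s1, s3, s4, s8}.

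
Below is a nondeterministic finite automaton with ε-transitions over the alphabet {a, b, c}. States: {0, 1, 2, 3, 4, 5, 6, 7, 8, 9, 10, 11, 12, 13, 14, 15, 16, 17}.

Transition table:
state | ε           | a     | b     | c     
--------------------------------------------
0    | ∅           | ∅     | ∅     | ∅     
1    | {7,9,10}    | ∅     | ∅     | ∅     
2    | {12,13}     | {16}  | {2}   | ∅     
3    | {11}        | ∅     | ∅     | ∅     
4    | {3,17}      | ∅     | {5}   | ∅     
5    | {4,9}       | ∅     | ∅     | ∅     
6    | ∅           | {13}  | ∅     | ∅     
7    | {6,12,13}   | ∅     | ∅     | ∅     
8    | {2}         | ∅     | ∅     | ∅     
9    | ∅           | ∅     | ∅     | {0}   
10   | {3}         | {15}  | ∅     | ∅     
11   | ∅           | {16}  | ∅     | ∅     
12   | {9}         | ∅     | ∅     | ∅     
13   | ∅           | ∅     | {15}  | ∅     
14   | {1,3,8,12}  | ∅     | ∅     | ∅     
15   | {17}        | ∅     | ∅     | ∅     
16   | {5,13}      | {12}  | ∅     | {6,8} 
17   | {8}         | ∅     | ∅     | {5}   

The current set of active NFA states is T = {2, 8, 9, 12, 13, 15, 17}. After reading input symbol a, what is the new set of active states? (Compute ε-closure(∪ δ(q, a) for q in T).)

2 on a → {16}.
No a-transition from 8, 9, 12, 13, 15, 17.
Union after reading a: {16}.
Now take the ε-closure:
From 16 via ε: add 5, 13.
From 5 via ε: add 4, 9.
From 4 via ε: add 3, 17.
From 3 via ε: add 11.
From 17 via ε: add 8.
From 8 via ε: add 2.
From 2 via ε: add 12.
No new states can be added; the closed set is {2, 3, 4, 5, 8, 9, 11, 12, 13, 16, 17}.

{2, 3, 4, 5, 8, 9, 11, 12, 13, 16, 17}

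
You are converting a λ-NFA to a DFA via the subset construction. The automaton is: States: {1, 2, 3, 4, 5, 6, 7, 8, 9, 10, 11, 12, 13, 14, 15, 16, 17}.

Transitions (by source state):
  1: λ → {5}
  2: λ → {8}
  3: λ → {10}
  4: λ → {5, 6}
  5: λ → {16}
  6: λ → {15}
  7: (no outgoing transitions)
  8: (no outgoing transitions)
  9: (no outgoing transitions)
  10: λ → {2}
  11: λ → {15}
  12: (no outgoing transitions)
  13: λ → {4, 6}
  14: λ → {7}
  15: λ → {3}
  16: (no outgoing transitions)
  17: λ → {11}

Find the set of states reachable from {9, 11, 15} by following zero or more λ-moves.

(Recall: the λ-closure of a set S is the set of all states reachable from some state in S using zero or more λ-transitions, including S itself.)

Start with {9, 11, 15}.
From 15 via λ: add 3.
From 3 via λ: add 10.
From 10 via λ: add 2.
From 2 via λ: add 8.
No new states can be added; the closed set is {2, 3, 8, 9, 10, 11, 15}.

{2, 3, 8, 9, 10, 11, 15}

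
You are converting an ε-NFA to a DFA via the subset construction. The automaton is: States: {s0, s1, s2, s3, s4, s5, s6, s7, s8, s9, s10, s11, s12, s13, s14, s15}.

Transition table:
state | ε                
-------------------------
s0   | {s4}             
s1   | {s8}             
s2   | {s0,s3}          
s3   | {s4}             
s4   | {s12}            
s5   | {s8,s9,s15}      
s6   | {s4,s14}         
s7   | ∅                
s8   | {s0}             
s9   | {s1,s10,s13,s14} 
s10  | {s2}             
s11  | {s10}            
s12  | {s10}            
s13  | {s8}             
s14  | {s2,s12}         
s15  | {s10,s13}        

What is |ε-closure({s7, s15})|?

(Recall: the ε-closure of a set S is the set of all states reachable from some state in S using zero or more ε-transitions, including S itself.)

10

Start with {s7, s15}.
From s15 via ε: add s10, s13.
From s10 via ε: add s2.
From s13 via ε: add s8.
From s2 via ε: add s0, s3.
From s0 via ε: add s4.
From s4 via ε: add s12.
ε-closure = {s0, s2, s3, s4, s7, s8, s10, s12, s13, s15}, which has 10 states.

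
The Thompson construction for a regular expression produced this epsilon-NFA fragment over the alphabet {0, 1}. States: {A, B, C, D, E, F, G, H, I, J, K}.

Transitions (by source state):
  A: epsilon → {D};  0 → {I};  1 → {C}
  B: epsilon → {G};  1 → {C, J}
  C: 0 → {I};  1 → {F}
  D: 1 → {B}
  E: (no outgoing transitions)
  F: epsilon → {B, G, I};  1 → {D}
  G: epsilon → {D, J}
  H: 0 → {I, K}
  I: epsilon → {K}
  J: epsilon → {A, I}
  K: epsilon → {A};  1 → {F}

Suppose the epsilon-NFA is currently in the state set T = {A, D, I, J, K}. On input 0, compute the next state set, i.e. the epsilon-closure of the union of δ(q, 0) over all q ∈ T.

A on 0 → {I}.
No 0-transition from D, I, J, K.
Union after reading 0: {I}.
Now take the epsilon-closure:
From I via epsilon: add K.
From K via epsilon: add A.
From A via epsilon: add D.
No new states can be added; the closed set is {A, D, I, K}.

{A, D, I, K}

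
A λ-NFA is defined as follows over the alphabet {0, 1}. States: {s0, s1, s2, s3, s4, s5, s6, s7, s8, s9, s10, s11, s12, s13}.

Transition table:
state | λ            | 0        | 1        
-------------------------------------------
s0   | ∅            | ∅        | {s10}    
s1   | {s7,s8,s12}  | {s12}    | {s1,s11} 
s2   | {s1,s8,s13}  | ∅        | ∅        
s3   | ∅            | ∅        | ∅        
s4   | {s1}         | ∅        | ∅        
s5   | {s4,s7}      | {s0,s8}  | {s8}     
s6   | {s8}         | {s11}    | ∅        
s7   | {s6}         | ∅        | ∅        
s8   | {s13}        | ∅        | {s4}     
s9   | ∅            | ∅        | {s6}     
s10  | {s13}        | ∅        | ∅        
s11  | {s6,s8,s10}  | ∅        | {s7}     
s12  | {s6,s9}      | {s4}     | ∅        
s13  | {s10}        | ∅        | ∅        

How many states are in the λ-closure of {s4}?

Start with {s4}.
From s4 via λ: add s1.
From s1 via λ: add s7, s8, s12.
From s7 via λ: add s6.
From s8 via λ: add s13.
From s12 via λ: add s9.
From s13 via λ: add s10.
λ-closure = {s1, s4, s6, s7, s8, s9, s10, s12, s13}, which has 9 states.

9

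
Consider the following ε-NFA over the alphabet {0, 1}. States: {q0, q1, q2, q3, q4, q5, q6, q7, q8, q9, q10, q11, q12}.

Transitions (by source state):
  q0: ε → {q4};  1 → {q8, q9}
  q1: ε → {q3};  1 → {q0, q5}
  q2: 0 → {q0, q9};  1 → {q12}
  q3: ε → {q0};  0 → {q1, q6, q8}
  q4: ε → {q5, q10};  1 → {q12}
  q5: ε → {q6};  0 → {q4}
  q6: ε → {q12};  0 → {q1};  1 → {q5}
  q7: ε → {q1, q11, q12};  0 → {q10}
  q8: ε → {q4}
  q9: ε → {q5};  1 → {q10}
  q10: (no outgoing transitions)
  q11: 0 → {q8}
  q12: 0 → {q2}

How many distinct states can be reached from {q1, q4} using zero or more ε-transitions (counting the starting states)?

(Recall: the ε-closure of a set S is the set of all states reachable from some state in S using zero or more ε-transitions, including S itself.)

8

Start with {q1, q4}.
From q1 via ε: add q3.
From q4 via ε: add q5, q10.
From q3 via ε: add q0.
From q5 via ε: add q6.
From q6 via ε: add q12.
ε-closure = {q0, q1, q3, q4, q5, q6, q10, q12}, which has 8 states.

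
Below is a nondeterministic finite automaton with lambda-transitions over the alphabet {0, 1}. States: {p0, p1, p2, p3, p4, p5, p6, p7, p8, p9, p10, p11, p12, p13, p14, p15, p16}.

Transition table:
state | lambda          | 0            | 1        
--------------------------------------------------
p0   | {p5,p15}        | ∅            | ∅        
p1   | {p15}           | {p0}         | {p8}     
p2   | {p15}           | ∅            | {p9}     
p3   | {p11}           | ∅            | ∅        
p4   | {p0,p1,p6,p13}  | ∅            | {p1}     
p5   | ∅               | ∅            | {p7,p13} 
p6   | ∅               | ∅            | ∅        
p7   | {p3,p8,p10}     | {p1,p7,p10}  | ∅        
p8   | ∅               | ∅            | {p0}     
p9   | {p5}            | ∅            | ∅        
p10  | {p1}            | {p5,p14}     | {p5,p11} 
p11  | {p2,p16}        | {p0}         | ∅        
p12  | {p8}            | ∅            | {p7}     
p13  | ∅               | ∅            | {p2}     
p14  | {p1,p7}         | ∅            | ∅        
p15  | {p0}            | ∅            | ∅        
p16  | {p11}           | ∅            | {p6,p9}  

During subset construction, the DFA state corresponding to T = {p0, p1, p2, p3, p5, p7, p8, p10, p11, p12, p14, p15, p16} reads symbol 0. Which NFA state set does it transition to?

p1 on 0 → {p0}.
p7 on 0 → {p1, p7, p10}.
p10 on 0 → {p5, p14}.
p11 on 0 → {p0}.
No 0-transition from p0, p2, p3, p5, p8, p12, p14, p15, p16.
Union after reading 0: {p0, p1, p5, p7, p10, p14}.
Now take the lambda-closure:
From p0 via lambda: add p15.
From p7 via lambda: add p3, p8.
From p3 via lambda: add p11.
From p11 via lambda: add p2, p16.
No new states can be added; the closed set is {p0, p1, p2, p3, p5, p7, p8, p10, p11, p14, p15, p16}.

{p0, p1, p2, p3, p5, p7, p8, p10, p11, p14, p15, p16}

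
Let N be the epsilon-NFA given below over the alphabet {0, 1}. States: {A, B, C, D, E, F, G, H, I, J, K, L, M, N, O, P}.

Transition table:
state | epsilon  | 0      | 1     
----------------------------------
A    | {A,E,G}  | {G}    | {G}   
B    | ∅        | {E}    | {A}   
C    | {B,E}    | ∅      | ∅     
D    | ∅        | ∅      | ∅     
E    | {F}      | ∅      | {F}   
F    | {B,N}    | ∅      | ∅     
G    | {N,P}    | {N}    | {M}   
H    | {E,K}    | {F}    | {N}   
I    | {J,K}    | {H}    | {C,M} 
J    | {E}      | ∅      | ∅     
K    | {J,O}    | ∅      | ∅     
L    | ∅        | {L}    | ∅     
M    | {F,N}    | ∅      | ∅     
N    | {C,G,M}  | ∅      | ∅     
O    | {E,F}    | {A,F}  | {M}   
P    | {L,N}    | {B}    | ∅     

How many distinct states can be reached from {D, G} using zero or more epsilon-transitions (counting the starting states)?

Start with {D, G}.
From G via epsilon: add N, P.
From N via epsilon: add C, M.
From P via epsilon: add L.
From C via epsilon: add B, E.
From M via epsilon: add F.
epsilon-closure = {B, C, D, E, F, G, L, M, N, P}, which has 10 states.

10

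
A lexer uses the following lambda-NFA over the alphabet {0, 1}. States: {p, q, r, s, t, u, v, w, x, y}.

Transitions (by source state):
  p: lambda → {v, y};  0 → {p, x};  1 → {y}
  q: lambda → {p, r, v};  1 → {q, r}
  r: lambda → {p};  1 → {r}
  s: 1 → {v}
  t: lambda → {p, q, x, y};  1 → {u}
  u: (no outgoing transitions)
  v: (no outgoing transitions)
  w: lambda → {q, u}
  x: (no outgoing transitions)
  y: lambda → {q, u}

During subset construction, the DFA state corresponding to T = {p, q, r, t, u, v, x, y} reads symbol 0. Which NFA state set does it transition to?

p on 0 → {p, x}.
No 0-transition from q, r, t, u, v, x, y.
Union after reading 0: {p, x}.
Now take the lambda-closure:
From p via lambda: add v, y.
From y via lambda: add q, u.
From q via lambda: add r.
No new states can be added; the closed set is {p, q, r, u, v, x, y}.

{p, q, r, u, v, x, y}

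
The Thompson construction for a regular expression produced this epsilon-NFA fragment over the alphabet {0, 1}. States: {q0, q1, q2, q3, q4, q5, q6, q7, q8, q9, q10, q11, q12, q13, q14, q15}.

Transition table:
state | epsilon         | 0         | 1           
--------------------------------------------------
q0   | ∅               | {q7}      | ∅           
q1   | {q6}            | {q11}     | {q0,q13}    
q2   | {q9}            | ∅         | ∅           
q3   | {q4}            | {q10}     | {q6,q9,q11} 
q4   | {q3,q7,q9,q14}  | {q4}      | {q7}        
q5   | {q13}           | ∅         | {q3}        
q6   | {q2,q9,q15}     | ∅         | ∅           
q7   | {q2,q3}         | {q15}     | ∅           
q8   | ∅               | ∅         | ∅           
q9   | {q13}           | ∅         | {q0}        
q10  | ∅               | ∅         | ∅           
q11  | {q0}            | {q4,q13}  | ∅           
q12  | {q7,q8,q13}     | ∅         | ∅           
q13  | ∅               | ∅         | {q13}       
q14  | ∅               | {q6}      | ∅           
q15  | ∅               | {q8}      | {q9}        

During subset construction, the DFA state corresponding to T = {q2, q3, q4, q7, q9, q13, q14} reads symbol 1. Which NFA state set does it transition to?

q3 on 1 → {q6, q9, q11}.
q4 on 1 → {q7}.
q9 on 1 → {q0}.
q13 on 1 → {q13}.
No 1-transition from q2, q7, q14.
Union after reading 1: {q0, q6, q7, q9, q11, q13}.
Now take the epsilon-closure:
From q6 via epsilon: add q2, q15.
From q7 via epsilon: add q3.
From q3 via epsilon: add q4.
From q4 via epsilon: add q14.
No new states can be added; the closed set is {q0, q2, q3, q4, q6, q7, q9, q11, q13, q14, q15}.

{q0, q2, q3, q4, q6, q7, q9, q11, q13, q14, q15}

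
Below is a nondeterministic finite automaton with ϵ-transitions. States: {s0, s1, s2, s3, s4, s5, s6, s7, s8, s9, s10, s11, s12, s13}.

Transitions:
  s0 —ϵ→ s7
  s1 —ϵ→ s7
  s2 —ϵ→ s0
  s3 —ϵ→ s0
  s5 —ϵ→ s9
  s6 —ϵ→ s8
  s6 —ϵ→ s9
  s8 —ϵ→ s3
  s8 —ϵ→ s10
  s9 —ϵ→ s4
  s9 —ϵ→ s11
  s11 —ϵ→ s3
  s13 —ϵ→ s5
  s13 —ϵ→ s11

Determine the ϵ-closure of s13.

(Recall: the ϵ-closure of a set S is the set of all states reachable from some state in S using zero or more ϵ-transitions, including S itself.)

{s0, s3, s4, s5, s7, s9, s11, s13}

Start with {s13}.
From s13 via ϵ: add s5, s11.
From s5 via ϵ: add s9.
From s11 via ϵ: add s3.
From s3 via ϵ: add s0.
From s9 via ϵ: add s4.
From s0 via ϵ: add s7.
No new states can be added; the closed set is {s0, s3, s4, s5, s7, s9, s11, s13}.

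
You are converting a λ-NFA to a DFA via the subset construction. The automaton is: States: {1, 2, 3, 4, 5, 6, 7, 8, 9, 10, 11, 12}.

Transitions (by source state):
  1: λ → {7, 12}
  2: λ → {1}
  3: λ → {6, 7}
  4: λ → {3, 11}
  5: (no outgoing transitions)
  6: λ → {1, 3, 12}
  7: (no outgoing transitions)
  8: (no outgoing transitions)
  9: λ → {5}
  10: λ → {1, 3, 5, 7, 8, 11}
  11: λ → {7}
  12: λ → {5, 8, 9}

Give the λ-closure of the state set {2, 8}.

{1, 2, 5, 7, 8, 9, 12}

Start with {2, 8}.
From 2 via λ: add 1.
From 1 via λ: add 7, 12.
From 12 via λ: add 5, 9.
No new states can be added; the closed set is {1, 2, 5, 7, 8, 9, 12}.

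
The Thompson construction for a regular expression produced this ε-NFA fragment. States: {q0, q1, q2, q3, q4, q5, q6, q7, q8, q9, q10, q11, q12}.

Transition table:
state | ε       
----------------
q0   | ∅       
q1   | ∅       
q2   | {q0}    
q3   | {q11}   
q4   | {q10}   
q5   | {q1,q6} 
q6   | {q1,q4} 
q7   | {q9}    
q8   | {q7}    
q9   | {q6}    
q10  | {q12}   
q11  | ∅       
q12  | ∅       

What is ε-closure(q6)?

Start with {q6}.
From q6 via ε: add q1, q4.
From q4 via ε: add q10.
From q10 via ε: add q12.
No new states can be added; the closed set is {q1, q4, q6, q10, q12}.

{q1, q4, q6, q10, q12}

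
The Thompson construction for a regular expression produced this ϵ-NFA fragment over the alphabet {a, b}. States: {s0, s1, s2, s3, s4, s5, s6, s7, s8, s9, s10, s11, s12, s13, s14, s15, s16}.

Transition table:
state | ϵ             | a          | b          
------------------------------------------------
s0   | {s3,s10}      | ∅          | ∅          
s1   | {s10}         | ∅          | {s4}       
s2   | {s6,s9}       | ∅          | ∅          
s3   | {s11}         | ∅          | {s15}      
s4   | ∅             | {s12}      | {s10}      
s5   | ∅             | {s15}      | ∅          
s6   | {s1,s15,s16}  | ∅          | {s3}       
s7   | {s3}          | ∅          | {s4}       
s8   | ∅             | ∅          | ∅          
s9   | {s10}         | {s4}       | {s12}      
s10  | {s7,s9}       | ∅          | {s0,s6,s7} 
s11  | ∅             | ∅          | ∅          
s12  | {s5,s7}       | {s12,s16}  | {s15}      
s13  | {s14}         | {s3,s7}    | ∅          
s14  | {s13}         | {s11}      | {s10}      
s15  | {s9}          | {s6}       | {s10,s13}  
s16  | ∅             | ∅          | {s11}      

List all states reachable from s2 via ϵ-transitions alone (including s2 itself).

Start with {s2}.
From s2 via ϵ: add s6, s9.
From s6 via ϵ: add s1, s15, s16.
From s9 via ϵ: add s10.
From s10 via ϵ: add s7.
From s7 via ϵ: add s3.
From s3 via ϵ: add s11.
No new states can be added; the closed set is {s1, s2, s3, s6, s7, s9, s10, s11, s15, s16}.

{s1, s2, s3, s6, s7, s9, s10, s11, s15, s16}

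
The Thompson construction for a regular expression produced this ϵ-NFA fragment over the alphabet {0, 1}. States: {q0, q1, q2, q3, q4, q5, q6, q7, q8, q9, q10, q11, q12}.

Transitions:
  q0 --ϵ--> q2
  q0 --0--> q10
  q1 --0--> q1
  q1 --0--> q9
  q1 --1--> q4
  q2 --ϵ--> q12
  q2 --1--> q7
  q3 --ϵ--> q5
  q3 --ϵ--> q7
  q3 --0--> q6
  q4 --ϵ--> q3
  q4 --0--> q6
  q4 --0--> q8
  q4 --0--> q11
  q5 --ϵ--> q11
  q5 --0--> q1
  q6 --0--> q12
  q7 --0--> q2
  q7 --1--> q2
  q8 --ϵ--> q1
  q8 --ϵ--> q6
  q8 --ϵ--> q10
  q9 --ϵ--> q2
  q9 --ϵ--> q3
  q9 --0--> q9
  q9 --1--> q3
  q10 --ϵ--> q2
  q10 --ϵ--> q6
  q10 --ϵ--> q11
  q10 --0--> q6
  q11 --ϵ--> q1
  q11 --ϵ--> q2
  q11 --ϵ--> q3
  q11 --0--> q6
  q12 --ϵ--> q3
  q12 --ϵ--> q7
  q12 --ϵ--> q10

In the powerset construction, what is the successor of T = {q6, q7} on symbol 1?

{q1, q2, q3, q5, q6, q7, q10, q11, q12}

q7 on 1 → {q2}.
No 1-transition from q6.
Union after reading 1: {q2}.
Now take the ϵ-closure:
From q2 via ϵ: add q12.
From q12 via ϵ: add q3, q7, q10.
From q3 via ϵ: add q5.
From q10 via ϵ: add q6, q11.
From q11 via ϵ: add q1.
No new states can be added; the closed set is {q1, q2, q3, q5, q6, q7, q10, q11, q12}.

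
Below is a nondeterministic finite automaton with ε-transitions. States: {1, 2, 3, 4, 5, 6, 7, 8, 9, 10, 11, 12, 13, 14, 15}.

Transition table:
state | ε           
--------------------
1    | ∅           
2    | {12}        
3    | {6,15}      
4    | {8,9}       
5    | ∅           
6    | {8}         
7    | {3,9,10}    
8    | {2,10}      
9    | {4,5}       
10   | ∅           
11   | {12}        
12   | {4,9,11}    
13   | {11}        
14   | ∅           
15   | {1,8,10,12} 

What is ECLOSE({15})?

Start with {15}.
From 15 via ε: add 1, 8, 10, 12.
From 8 via ε: add 2.
From 12 via ε: add 4, 9, 11.
From 9 via ε: add 5.
No new states can be added; the closed set is {1, 2, 4, 5, 8, 9, 10, 11, 12, 15}.

{1, 2, 4, 5, 8, 9, 10, 11, 12, 15}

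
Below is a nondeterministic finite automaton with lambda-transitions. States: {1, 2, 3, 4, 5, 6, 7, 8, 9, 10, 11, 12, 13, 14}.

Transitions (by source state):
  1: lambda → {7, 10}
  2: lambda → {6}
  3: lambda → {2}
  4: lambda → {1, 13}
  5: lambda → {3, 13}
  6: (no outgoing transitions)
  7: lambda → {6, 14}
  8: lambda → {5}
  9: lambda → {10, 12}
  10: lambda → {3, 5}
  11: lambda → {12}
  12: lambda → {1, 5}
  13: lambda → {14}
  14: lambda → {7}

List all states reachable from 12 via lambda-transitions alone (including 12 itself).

Start with {12}.
From 12 via lambda: add 1, 5.
From 1 via lambda: add 7, 10.
From 5 via lambda: add 3, 13.
From 3 via lambda: add 2.
From 7 via lambda: add 6, 14.
No new states can be added; the closed set is {1, 2, 3, 5, 6, 7, 10, 12, 13, 14}.

{1, 2, 3, 5, 6, 7, 10, 12, 13, 14}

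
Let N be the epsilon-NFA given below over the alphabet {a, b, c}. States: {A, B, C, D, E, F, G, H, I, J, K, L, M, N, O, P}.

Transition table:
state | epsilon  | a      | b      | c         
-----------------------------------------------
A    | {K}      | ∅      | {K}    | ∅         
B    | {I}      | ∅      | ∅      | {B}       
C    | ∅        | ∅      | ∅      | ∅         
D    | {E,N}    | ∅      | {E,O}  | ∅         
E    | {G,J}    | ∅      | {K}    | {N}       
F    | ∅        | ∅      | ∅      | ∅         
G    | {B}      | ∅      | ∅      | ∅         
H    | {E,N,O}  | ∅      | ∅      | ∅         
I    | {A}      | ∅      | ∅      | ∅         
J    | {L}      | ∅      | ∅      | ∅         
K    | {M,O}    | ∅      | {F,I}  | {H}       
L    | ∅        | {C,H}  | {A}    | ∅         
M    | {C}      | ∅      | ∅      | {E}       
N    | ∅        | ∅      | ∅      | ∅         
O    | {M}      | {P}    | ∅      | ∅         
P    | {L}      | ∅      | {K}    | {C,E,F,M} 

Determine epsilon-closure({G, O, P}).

Start with {G, O, P}.
From G via epsilon: add B.
From O via epsilon: add M.
From P via epsilon: add L.
From B via epsilon: add I.
From M via epsilon: add C.
From I via epsilon: add A.
From A via epsilon: add K.
No new states can be added; the closed set is {A, B, C, G, I, K, L, M, O, P}.

{A, B, C, G, I, K, L, M, O, P}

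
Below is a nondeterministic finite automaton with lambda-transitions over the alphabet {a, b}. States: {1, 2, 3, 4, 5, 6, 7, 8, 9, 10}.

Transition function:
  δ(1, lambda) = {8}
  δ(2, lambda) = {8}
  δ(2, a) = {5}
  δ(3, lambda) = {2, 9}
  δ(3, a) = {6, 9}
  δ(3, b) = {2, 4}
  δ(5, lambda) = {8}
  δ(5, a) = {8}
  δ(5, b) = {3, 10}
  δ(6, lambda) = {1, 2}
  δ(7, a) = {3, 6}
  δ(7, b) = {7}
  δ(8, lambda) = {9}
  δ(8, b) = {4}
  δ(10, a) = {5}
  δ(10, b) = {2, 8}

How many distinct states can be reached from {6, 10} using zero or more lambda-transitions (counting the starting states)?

6

Start with {6, 10}.
From 6 via lambda: add 1, 2.
From 1 via lambda: add 8.
From 8 via lambda: add 9.
lambda-closure = {1, 2, 6, 8, 9, 10}, which has 6 states.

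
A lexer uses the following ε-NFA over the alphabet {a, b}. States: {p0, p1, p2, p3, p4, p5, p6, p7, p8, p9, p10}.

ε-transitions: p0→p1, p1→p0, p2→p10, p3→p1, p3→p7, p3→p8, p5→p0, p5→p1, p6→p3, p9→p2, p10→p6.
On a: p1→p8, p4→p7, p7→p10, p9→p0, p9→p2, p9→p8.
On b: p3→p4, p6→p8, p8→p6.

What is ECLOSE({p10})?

Start with {p10}.
From p10 via ε: add p6.
From p6 via ε: add p3.
From p3 via ε: add p1, p7, p8.
From p1 via ε: add p0.
No new states can be added; the closed set is {p0, p1, p3, p6, p7, p8, p10}.

{p0, p1, p3, p6, p7, p8, p10}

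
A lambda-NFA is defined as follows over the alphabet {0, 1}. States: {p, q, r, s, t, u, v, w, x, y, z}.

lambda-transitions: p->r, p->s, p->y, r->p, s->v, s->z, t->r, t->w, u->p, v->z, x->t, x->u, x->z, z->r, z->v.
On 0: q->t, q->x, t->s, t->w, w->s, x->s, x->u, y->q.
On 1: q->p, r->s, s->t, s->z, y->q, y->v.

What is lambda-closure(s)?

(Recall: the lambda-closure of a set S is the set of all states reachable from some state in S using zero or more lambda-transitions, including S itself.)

{p, r, s, v, y, z}

Start with {s}.
From s via lambda: add v, z.
From z via lambda: add r.
From r via lambda: add p.
From p via lambda: add y.
No new states can be added; the closed set is {p, r, s, v, y, z}.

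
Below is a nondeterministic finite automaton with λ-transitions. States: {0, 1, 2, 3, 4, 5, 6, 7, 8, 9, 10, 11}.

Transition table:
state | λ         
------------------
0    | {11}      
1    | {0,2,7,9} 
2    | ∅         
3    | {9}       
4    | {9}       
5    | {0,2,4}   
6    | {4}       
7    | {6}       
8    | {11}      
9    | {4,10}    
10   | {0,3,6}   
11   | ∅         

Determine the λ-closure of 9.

Start with {9}.
From 9 via λ: add 4, 10.
From 10 via λ: add 0, 3, 6.
From 0 via λ: add 11.
No new states can be added; the closed set is {0, 3, 4, 6, 9, 10, 11}.

{0, 3, 4, 6, 9, 10, 11}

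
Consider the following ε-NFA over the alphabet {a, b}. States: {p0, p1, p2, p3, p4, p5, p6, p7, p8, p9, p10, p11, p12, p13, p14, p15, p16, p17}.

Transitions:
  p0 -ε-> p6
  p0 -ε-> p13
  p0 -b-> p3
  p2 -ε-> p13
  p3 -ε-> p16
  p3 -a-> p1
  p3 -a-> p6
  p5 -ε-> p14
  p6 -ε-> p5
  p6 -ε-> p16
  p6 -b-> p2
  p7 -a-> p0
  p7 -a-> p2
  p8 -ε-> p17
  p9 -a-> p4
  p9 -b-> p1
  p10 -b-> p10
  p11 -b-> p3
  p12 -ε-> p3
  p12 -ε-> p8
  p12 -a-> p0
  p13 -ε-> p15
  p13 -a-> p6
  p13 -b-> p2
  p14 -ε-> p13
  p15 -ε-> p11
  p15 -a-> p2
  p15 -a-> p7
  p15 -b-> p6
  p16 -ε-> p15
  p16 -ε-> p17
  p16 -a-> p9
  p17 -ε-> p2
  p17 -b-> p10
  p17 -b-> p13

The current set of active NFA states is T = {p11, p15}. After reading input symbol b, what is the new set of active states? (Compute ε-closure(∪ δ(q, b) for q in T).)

{p2, p3, p5, p6, p11, p13, p14, p15, p16, p17}

p11 on b → {p3}.
p15 on b → {p6}.
Union after reading b: {p3, p6}.
Now take the ε-closure:
From p3 via ε: add p16.
From p6 via ε: add p5.
From p5 via ε: add p14.
From p16 via ε: add p15, p17.
From p14 via ε: add p13.
From p15 via ε: add p11.
From p17 via ε: add p2.
No new states can be added; the closed set is {p2, p3, p5, p6, p11, p13, p14, p15, p16, p17}.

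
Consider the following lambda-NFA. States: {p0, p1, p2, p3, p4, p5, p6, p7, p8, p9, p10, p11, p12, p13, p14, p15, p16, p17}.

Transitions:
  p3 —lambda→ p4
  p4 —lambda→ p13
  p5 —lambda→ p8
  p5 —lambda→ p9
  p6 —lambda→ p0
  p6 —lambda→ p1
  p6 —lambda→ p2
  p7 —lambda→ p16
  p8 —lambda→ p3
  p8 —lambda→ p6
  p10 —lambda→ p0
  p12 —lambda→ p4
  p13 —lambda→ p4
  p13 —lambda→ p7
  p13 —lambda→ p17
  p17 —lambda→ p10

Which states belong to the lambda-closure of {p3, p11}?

Start with {p3, p11}.
From p3 via lambda: add p4.
From p4 via lambda: add p13.
From p13 via lambda: add p7, p17.
From p7 via lambda: add p16.
From p17 via lambda: add p10.
From p10 via lambda: add p0.
No new states can be added; the closed set is {p0, p3, p4, p7, p10, p11, p13, p16, p17}.

{p0, p3, p4, p7, p10, p11, p13, p16, p17}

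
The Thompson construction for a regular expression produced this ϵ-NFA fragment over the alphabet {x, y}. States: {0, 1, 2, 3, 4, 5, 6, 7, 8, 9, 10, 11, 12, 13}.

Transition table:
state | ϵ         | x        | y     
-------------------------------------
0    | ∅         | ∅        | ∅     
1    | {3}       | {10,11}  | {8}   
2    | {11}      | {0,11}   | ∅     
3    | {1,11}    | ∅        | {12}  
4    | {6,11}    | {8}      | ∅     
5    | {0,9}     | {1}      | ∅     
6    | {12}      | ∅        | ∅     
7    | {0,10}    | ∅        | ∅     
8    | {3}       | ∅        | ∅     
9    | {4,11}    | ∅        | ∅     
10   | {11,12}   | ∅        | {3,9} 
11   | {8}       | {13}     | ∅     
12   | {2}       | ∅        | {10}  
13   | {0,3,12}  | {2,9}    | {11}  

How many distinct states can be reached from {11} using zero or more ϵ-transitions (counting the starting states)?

Start with {11}.
From 11 via ϵ: add 8.
From 8 via ϵ: add 3.
From 3 via ϵ: add 1.
ϵ-closure = {1, 3, 8, 11}, which has 4 states.

4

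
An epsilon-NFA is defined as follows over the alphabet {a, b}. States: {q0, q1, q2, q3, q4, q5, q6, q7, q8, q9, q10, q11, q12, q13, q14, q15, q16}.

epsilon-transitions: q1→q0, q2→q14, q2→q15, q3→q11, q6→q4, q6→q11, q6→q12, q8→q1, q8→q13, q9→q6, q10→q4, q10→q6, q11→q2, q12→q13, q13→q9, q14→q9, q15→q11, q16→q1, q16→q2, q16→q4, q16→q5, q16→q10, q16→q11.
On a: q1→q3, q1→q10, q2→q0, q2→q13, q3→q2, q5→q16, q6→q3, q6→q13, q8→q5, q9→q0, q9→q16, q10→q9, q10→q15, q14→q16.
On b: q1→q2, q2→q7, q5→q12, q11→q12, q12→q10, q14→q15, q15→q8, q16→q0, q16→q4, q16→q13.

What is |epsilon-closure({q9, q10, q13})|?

10

Start with {q9, q10, q13}.
From q9 via epsilon: add q6.
From q10 via epsilon: add q4.
From q6 via epsilon: add q11, q12.
From q11 via epsilon: add q2.
From q2 via epsilon: add q14, q15.
epsilon-closure = {q2, q4, q6, q9, q10, q11, q12, q13, q14, q15}, which has 10 states.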